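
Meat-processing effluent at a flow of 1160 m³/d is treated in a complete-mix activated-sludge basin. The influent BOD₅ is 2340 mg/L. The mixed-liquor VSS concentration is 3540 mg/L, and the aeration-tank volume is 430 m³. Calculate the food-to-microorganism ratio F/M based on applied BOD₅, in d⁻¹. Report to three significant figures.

F/M = applied load / biomass = Q·S₀/(V·X) = 1160 × 2340 / (430.0 × 3540) = 1.783 d⁻¹.

F/M ≈ 1.78 d⁻¹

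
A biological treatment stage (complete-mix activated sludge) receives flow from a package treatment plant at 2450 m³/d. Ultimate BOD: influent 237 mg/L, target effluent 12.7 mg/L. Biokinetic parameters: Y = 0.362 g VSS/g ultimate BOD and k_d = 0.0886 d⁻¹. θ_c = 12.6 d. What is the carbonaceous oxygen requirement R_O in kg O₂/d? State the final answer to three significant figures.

R_O ≈ 416 kg O₂/d

Correct the yield for decay: Y_obs = Y/(1 + k_d θ_c) = 0.362 / (1 + 0.0886 × 12.6) = 0.362 / 2.116 = 0.1710.
Mass of ultimate BOD removed per day: Q(S₀ − S) = 2450 × 224.3 g/m³ = 549.5 kg/d.
P_X = Y_obs·Q·(S₀ − S) = 0.1710 × 549.5 = 94.00 kg VSS/d.
Carbonaceous O₂ demand = substrate oxidised − cell-mass equivalent = 549.5 − 1.42 × 94.00 = 416.1 kg O₂/d.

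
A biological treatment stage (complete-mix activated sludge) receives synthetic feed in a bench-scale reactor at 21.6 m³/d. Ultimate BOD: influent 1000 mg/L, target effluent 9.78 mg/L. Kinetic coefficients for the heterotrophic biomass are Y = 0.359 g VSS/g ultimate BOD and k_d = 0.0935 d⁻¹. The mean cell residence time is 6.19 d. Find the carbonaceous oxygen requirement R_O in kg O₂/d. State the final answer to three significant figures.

Correct the yield for decay: Y_obs = Y/(1 + k_d θ_c) = 0.359 / (1 + 0.0935 × 6.19) = 0.359 / 1.579 = 0.2274.
Substrate removed = Q·(S₀ − S) = 21.6 m³/d × (1000 − 9.78) g/m³ = 2.14×10^4 g/d = 21.39 kg/d.
Biomass synthesised: P_X = Y_obs × 21.39 = 4.864 kg VSS/d.
R_O = Q·ΔS − 1.42 P_X = 21.39 − 6.906 = 14.48 kg O₂/d.

R_O ≈ 14.5 kg O₂/d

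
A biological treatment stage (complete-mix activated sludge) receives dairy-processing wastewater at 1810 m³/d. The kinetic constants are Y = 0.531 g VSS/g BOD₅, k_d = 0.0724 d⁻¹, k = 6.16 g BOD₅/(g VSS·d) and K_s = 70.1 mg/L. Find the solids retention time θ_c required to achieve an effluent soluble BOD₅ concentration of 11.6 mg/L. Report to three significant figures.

At the target effluent, Y k S/(K_s+S) = 0.531×6.16×11.6/81.70 = 0.4644 d⁻¹.
1/θ_c = 0.4644 − 0.0724 = 0.3920 d⁻¹, so θ_c = 2.551 d.

θ_c ≈ 2.55 d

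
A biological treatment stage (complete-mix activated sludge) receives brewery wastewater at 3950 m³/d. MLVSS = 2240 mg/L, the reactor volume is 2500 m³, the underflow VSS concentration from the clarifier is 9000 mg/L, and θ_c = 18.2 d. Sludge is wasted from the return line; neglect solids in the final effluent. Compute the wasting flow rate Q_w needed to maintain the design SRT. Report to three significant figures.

Q_w = (V·X)/(θ_c X_r) = 2500 × 2240 / (18.2 × 9000) = 34.19 m³/d.

Q_w ≈ 34.2 m³/d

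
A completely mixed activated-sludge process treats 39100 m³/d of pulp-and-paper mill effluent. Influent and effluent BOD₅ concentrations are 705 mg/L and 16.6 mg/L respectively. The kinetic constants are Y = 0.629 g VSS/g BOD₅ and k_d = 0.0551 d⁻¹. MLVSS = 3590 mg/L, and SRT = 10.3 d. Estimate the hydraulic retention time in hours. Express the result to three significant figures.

τ ≈ 19.0 h

Steady-state biomass mass balance: V·X·(1 + k_d·θ_c) = Y·Q·(S₀ − S)·θ_c, so V = 0.629 × 39100 × (705 − 16.6) × 10.3 / [3590 × (1 + 0.0551 × 10.3)] = 1.74×10^8 / 5627 = 30988 m³.
HRT = V/Q = 30988 m³ / 39100 m³·d⁻¹ = 0.7925 d × 24 = 19.02 h.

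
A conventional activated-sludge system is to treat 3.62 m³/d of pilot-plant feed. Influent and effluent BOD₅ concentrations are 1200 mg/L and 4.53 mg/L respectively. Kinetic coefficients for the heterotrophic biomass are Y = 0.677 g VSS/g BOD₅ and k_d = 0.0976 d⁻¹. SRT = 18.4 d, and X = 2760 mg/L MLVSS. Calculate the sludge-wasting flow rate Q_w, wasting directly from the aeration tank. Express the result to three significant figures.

Steady-state biomass mass balance: V·X·(1 + k_d·θ_c) = Y·Q·(S₀ − S)·θ_c, so V = 0.677 × 3.62 × (1200 − 4.53) × 18.4 / [2760 × (1 + 0.0976 × 18.4)] = 5.39×10^4 / 7717 = 6.986 m³.
Wasting from the aeration tank: Q_w = V / θ_c = 6.986 / 18.4 = 0.3797 m³/d.

Q_w ≈ 0.380 m³/d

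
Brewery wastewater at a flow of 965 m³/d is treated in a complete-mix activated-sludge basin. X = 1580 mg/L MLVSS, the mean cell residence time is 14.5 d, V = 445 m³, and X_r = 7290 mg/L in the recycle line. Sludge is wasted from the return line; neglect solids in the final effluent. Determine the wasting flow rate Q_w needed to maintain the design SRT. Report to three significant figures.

Q_w ≈ 6.65 m³/d

θ_c = V·X/(Q_w·X_r) when wasting from the recycle, so Q_w = V·X/(θ_c·X_r) = 445.0 × 1580 / (14.5 × 7290) = 6.652 m³/d.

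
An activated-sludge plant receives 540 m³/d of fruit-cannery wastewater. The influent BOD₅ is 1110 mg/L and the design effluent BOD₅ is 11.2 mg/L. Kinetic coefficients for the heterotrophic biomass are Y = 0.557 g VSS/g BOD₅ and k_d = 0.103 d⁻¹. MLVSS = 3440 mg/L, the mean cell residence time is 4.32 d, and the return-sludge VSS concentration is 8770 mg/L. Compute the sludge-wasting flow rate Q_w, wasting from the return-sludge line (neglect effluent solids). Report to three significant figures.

Q_w ≈ 26.1 m³/d

From the SRT design equation V = Y Q (S₀−S) θ_c / [X (1 + k_d θ_c)] = 0.557 × 540 × (1110 − 11.2) × 4.32 / [3440 × (1 + 0.103 × 4.32)] = 1.43×10^6 / 4971 = 287.2 m³.
Q_w = (V·X)/(θ_c X_r) = 287.2 × 3440 / (4.32 × 8770) = 26.08 m³/d.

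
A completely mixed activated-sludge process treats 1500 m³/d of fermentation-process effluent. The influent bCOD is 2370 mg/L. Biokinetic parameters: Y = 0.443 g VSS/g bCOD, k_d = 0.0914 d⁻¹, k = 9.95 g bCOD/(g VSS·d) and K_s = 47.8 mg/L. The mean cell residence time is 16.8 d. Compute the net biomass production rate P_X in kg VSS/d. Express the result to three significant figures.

P_X ≈ 621 kg VSS/d

For a completely mixed reactor with recycle the Lawrence–McCarty relation gives S = K_s·(1 + k_d·θ_c) / [θ_c·(Y·k − k_d) − 1] = 47.8 × (1 + 0.0914 × 16.8) / [16.8 × (0.443 × 9.95 − 0.0914) − 1] = 121.2 / 71.52 = 1.695 mg/L.
The observed yield is Y_obs = Y/(1 + k_d·θ_c) = 0.443 / (1 + 0.0914 × 16.8) = 0.443 / 2.536 = 0.1747 g VSS per g bCOD removed.
Q·(S₀ − S) = 1500 × (2370 − 1.69) × 10⁻³ = 3552 kg/d removed.
So the net sludge growth is P_X = 0.1747 × 3552 = 620.7 kg VSS/d.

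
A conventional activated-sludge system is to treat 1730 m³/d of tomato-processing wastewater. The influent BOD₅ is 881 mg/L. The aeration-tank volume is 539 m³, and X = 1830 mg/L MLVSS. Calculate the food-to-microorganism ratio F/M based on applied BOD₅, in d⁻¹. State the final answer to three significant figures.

F/M ≈ 1.55 d⁻¹

Food-to-microorganism ratio F/M = Q S₀ / (V X) = 1730 × 881 / (539.0 × 1830) = 1.545 d⁻¹.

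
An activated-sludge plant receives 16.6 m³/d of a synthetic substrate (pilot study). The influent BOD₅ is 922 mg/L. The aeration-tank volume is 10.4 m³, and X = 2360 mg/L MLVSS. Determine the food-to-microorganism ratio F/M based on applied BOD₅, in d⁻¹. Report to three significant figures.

F/M ≈ 0.624 d⁻¹

Food-to-microorganism ratio F/M = Q S₀ / (V X) = 16.6 × 922 / (10.40 × 2360) = 0.6236 d⁻¹.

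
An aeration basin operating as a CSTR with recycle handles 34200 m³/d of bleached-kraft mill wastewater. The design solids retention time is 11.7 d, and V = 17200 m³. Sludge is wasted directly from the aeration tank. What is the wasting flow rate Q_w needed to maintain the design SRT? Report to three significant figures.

With mixed-liquor wasting, θ_c = V/Q_w, so Q_w = V/θ_c = 17200/11.7 = 1470 m³/d.

Q_w ≈ 1470 m³/d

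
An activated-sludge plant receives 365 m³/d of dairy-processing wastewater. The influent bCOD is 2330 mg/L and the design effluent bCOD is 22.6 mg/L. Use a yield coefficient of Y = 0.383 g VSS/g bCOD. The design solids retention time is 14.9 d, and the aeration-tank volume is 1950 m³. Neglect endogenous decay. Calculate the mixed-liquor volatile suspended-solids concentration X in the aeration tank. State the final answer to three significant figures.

X = Y·Q·ΔS·θ_c / V = 0.383 × 365 × (2330 − 22.6) × 14.9 / 1950 = 2465 mg/L.

X ≈ 2460 mg/L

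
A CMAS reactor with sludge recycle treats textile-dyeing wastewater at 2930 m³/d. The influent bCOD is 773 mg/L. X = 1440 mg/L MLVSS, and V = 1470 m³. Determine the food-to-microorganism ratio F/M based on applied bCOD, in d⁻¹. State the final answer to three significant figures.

F/M ≈ 1.07 d⁻¹

F/M = Q·S₀ / (V·X) = 2930 × 773 / (1470 × 1440) = 1.070 g bCOD·(g VSS·d)⁻¹.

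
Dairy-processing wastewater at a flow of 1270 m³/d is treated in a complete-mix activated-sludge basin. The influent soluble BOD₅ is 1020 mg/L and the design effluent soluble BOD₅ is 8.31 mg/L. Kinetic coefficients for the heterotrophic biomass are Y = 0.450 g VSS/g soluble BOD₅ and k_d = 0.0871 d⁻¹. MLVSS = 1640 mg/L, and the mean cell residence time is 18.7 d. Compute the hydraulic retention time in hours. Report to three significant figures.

Steady-state biomass mass balance: V·X·(1 + k_d·θ_c) = Y·Q·(S₀ − S)·θ_c, so V = 0.450 × 1270 × (1020 − 8.31) × 18.7 / [1640 × (1 + 0.0871 × 18.7)] = 1.08×10^7 / 4311 = 2508 m³.
HRT = V/Q = 2508 m³ / 1270 m³·d⁻¹ = 1.975 d × 24 = 47.39 h.

τ ≈ 47.4 h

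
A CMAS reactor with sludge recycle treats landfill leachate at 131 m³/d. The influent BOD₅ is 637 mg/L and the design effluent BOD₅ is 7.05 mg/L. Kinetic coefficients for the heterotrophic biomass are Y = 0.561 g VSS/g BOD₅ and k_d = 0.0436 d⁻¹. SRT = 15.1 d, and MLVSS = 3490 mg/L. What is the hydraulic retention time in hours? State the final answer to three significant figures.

Steady-state biomass mass balance: V·X·(1 + k_d·θ_c) = Y·Q·(S₀ − S)·θ_c, so V = 0.561 × 131 × (637 − 7.05) × 15.1 / [3490 × (1 + 0.0436 × 15.1)] = 6.99×10^5 / 5788 = 120.8 m³.
HRT = V/Q = 120.8 m³ / 131 m³·d⁻¹ = 0.9220 d × 24 = 22.13 h.

τ ≈ 22.1 h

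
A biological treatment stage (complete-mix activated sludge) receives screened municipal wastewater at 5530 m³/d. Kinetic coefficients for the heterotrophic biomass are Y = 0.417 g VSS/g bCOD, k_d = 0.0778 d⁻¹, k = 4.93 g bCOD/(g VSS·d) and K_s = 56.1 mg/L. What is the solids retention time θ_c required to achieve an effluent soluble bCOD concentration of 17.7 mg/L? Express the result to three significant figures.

At the target effluent, Y k S/(K_s+S) = 0.417×4.93×17.7/73.80 = 0.4931 d⁻¹.
θ_c = 1/(μ − k_d) = 1/(0.4931 − 0.0778) = 1/0.4153 = 2.408 d.

θ_c ≈ 2.41 d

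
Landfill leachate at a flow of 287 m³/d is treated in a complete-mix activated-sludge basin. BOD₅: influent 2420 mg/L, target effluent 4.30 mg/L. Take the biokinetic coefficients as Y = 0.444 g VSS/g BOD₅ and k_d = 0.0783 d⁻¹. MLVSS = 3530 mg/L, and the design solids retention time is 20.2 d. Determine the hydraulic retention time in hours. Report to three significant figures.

τ ≈ 57.1 h

From the SRT design equation V = Y Q (S₀−S) θ_c / [X (1 + k_d θ_c)] = 0.444 × 287 × (2420 − 4.30) × 20.2 / [3530 × (1 + 0.0783 × 20.2)] = 6.22×10^6 / 9113 = 682.3 m³.
HRT = V/Q = 682.3 m³ / 287 m³·d⁻¹ = 2.377 d × 24 = 57.06 h.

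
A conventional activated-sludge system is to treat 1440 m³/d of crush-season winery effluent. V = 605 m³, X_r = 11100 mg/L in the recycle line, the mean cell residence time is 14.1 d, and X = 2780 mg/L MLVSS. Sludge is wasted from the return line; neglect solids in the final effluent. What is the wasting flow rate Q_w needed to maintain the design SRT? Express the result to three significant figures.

Q_w ≈ 10.7 m³/d

θ_c = V·X/(Q_w·X_r) when wasting from the recycle, so Q_w = V·X/(θ_c·X_r) = 605.0 × 2780 / (14.1 × 11100) = 10.75 m³/d.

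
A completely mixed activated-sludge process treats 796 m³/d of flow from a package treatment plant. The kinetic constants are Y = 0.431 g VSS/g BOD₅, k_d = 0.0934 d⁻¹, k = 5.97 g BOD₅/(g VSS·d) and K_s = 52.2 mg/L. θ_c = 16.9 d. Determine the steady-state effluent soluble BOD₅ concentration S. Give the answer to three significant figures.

For a completely mixed reactor with recycle the Lawrence–McCarty relation gives S = K_s·(1 + k_d·θ_c) / [θ_c·(Y·k − k_d) − 1] = 52.2 × (1 + 0.0934 × 16.9) / [16.9 × (0.431 × 5.97 − 0.0934) − 1] = 134.6 / 40.91 = 3.290 mg/L.

S ≈ 3.29 mg/L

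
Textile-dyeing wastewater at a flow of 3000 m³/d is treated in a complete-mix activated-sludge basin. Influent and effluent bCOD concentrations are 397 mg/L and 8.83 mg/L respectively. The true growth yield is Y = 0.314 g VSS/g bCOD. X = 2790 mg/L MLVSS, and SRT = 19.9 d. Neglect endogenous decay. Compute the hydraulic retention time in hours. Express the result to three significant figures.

τ ≈ 20.9 h

With k_d = 0 the design equation reduces to V = Y Q (S₀−S) θ_c / X = 0.314 × 3000 × (397 − 8.83) × 19.9 / 2790 = 2608 m³.
τ = V/Q = 2608/3000 = 0.8694 d, or 20.86 h.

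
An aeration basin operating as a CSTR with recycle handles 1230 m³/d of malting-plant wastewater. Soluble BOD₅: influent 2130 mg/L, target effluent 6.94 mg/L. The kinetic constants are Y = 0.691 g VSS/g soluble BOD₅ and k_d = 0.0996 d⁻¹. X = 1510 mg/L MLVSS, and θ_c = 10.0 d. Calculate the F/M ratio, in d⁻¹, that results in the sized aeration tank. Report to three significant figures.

F/M ≈ 0.290 d⁻¹

Steady-state biomass mass balance: V·X·(1 + k_d·θ_c) = Y·Q·(S₀ − S)·θ_c, so V = 0.691 × 1230 × (2130 − 6.94) × 10.0 / [1510 × (1 + 0.0996 × 10.0)] = 1.8×10^7 / 3014 = 5987 m³.
Food-to-microorganism ratio F/M = Q S₀ / (V X) = 1230 × 2130 / (5987 × 1510) = 0.2898 d⁻¹.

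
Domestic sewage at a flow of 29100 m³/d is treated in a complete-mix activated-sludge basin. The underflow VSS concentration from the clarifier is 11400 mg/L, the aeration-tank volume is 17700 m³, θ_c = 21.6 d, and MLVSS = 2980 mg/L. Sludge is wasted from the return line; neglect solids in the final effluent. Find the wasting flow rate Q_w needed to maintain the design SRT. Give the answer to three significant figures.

Q_w ≈ 214 m³/d

θ_c = V·X/(Q_w·X_r) when wasting from the recycle, so Q_w = V·X/(θ_c·X_r) = 17700 × 2980 / (21.6 × 11400) = 214.2 m³/d.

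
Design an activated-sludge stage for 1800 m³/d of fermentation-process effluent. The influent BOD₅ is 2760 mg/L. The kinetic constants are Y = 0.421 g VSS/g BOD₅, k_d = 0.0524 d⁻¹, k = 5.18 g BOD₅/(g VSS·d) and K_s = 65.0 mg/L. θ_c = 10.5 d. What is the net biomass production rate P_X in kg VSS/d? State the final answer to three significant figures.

From the Monod/SRT balance for a CMAS, S = K_s·(1+k_d θ_c)/[θ_c·(Y k − k_d) − 1] = 65.0 × (1 + 0.0524 × 10.5) / [10.5 × (0.421 × 5.18 − 0.0524) − 1] = 100.8 / 21.35 = 4.720 mg/L.
The observed yield is Y_obs = Y/(1 + k_d·θ_c) = 0.421 / (1 + 0.0524 × 10.5) = 0.421 / 1.550 = 0.2716 g VSS per g BOD₅ removed.
Mass of BOD₅ removed per day: Q(S₀ − S) = 1800 × 2755 g/m³ = 4960 kg/d.
Net biomass production P_X = Y_obs × Q·(S₀ − S) = 0.2716 × 4960 = 1347 kg VSS/d.

P_X ≈ 1350 kg VSS/d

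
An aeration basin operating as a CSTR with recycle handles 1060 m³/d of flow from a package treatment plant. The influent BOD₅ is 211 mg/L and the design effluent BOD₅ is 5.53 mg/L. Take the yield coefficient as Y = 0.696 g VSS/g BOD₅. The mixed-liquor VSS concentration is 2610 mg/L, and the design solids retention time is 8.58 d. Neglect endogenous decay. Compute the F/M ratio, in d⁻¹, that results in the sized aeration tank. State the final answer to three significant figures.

V·X = Y·Q·ΔS·θ_c gives V = 0.696 × 1060 × (211 − 5.53) × 8.58 / 2610 = 498.3 m³.
Food-to-microorganism ratio F/M = Q S₀ / (V X) = 1060 × 211 / (498.3 × 2610) = 0.1720 d⁻¹.

F/M ≈ 0.172 d⁻¹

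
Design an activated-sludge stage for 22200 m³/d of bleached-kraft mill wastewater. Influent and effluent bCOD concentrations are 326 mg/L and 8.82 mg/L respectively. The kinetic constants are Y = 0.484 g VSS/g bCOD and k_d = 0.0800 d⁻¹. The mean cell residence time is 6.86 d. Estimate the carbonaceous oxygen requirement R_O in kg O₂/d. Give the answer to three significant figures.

Observed yield with endogenous decay: Y_obs = Y / (1 + k_d·θ_c) = 0.484 / (1 + 0.0800 × 6.86) = 0.484 / 1.549 = 0.3125 g VSS/g bCOD.
Q·(S₀ − S) = 22200 × (326 − 8.82) × 10⁻³ = 7041 kg/d removed.
P_X = Y_obs·Q·(S₀ − S) = 0.3125 × 7041 = 2200 kg VSS/d.
R_O = Q·ΔS − 1.42 P_X = 7041 − 3125 = 3917 kg O₂/d.

R_O ≈ 3920 kg O₂/d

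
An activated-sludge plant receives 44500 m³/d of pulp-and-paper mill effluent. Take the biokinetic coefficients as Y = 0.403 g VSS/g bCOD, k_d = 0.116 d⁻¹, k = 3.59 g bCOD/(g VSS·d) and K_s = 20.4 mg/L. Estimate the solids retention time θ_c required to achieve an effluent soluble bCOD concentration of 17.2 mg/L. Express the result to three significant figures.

From 1/θ_c = Y·k·S/(K_s + S) − k_d: Y·k·S/(K_s+S) = 0.403 × 3.59 × 17.2 / (20.4 + 17.2) = 0.6618 d⁻¹.
θ_c = 1/(μ − k_d) = 1/(0.6618 − 0.116) = 1/0.5458 = 1.832 d.

θ_c ≈ 1.83 d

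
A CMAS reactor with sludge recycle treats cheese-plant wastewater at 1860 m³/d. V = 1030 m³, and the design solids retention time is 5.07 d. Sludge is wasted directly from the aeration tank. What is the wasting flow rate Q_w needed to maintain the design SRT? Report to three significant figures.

Q_w ≈ 203 m³/d

Wasting from the aeration tank: Q_w = V / θ_c = 1030 / 5.07 = 203.2 m³/d.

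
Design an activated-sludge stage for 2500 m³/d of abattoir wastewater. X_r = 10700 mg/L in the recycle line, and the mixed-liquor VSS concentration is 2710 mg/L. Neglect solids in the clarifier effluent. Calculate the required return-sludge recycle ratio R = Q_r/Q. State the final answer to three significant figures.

R ≈ 0.339

Mass balance around the secondary clarifier (neglecting effluent solids): R = X / (X_r − X) = 2710 / (10700 − 2710) = 0.3392.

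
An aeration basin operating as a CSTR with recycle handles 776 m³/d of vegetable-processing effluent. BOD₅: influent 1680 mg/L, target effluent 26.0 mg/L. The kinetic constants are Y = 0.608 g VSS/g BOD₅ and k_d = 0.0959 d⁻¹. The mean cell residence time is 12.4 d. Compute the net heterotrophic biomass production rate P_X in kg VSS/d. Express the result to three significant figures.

P_X ≈ 356 kg VSS/d

Observed yield with endogenous decay: Y_obs = Y / (1 + k_d·θ_c) = 0.608 / (1 + 0.0959 × 12.4) = 0.608 / 2.189 = 0.2777 g VSS/g BOD₅.
Substrate removed = Q·(S₀ − S) = 776 m³/d × (1680 − 26.0) g/m³ = 1.28×10^6 g/d = 1284 kg/d.
Net biomass production P_X = Y_obs × Q·(S₀ − S) = 0.2777 × 1284 = 356.5 kg VSS/d.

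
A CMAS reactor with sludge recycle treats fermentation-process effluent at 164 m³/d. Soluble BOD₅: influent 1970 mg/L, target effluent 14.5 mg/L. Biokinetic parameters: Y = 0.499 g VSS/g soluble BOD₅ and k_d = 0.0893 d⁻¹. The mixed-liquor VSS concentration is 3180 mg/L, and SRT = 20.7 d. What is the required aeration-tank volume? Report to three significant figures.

V ≈ 366 m³

Steady-state biomass mass balance: V·X·(1 + k_d·θ_c) = Y·Q·(S₀ − S)·θ_c, so V = 0.499 × 164 × (1970 − 14.5) × 20.7 / [3180 × (1 + 0.0893 × 20.7)] = 3.31×10^6 / 9058 = 365.7 m³.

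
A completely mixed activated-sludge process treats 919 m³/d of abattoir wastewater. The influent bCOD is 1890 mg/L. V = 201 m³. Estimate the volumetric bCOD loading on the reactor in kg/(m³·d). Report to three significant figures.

Volumetric loading L_v = Q·S₀ / V = 919 × 1890 g/m³ / 201.0 m³ = 8641 g/(m³·d) = 8.641 kg bCOD/(m³·d).

L_v ≈ 8.64 kg bCOD/(m³·d)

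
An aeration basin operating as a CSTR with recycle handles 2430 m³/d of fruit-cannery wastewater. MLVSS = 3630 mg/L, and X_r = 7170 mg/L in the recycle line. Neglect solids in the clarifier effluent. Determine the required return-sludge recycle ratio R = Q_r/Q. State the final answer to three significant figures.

R = Q_r/Q = X/(X_r − X) = 3630 / (7170 − 3630) = 1.025.

R ≈ 1.03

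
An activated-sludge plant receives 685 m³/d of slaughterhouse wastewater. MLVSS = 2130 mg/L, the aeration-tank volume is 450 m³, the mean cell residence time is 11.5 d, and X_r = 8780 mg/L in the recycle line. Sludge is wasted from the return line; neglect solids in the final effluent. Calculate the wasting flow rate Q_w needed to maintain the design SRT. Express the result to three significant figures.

Q_w ≈ 9.49 m³/d

θ_c = V·X/(Q_w·X_r) when wasting from the recycle, so Q_w = V·X/(θ_c·X_r) = 450.0 × 2130 / (11.5 × 8780) = 9.493 m³/d.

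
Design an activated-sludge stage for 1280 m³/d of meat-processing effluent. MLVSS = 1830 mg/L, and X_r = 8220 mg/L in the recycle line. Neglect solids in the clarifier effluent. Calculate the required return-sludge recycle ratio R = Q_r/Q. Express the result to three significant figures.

Mass balance around the secondary clarifier (neglecting effluent solids): R = X / (X_r − X) = 1830 / (8220 − 1830) = 0.2864.

R ≈ 0.286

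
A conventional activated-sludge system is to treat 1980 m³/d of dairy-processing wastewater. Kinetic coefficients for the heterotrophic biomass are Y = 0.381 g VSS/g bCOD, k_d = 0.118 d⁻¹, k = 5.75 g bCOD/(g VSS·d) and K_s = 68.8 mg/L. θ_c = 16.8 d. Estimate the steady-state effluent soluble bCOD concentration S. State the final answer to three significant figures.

S ≈ 6.07 mg/L

From the Monod/SRT balance for a CMAS, S = K_s·(1+k_d θ_c)/[θ_c·(Y k − k_d) − 1] = 68.8 × (1 + 0.118 × 16.8) / [16.8 × (0.381 × 5.75 − 0.118) − 1] = 205.2 / 33.82 = 6.067 mg/L.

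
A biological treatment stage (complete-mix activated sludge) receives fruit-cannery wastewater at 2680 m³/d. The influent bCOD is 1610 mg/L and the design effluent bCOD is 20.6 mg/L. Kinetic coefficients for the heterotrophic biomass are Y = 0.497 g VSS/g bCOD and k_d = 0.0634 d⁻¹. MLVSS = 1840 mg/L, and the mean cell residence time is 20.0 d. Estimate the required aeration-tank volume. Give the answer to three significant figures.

V ≈ 10100 m³

From the SRT design equation V = Y Q (S₀−S) θ_c / [X (1 + k_d θ_c)] = 0.497 × 2680 × (1610 − 20.6) × 20.0 / [1840 × (1 + 0.0634 × 20.0)] = 4.23×10^7 / 4173 = 10146 m³.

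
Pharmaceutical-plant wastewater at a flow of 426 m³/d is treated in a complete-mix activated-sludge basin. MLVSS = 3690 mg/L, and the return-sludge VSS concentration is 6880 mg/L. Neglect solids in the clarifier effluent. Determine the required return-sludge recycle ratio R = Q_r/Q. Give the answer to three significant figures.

R ≈ 1.16

Mass balance around the secondary clarifier (neglecting effluent solids): R = X / (X_r − X) = 3690 / (6880 − 3690) = 1.157.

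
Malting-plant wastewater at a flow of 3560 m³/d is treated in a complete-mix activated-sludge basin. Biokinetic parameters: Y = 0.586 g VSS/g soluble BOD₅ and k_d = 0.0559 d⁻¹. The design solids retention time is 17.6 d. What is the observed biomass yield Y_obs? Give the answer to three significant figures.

The observed yield is Y_obs = Y/(1 + k_d·θ_c) = 0.586 / (1 + 0.0559 × 17.6) = 0.586 / 1.984 = 0.2954 g VSS per g soluble BOD₅ removed.

Y_obs ≈ 0.295 g VSS/g soluble BOD₅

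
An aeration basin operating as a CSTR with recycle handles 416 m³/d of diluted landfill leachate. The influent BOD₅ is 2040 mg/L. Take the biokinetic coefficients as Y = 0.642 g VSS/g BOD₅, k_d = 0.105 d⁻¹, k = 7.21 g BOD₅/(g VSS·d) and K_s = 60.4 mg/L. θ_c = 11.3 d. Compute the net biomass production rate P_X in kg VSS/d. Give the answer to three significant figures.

Effluent substrate depends only on kinetics and SRT: S = K_s(1 + k_d θ_c) / [θ_c(Yk − k_d) − 1] = 60.4 × (1 + 0.105 × 11.3) / [11.3 × (0.642 × 7.21 − 0.105) − 1] = 132.1 / 50.12 = 2.635 mg/L.
The observed yield is Y_obs = Y/(1 + k_d·θ_c) = 0.642 / (1 + 0.105 × 11.3) = 0.642 / 2.187 = 0.2936 g VSS per g BOD₅ removed.
Mass of BOD₅ removed per day: Q(S₀ − S) = 416 × 2037 g/m³ = 847.5 kg/d.
P_X = Y_obs · Q(S₀ − S) = 0.2936 × 847.5 = 248.9 kg VSS/d.

P_X ≈ 249 kg VSS/d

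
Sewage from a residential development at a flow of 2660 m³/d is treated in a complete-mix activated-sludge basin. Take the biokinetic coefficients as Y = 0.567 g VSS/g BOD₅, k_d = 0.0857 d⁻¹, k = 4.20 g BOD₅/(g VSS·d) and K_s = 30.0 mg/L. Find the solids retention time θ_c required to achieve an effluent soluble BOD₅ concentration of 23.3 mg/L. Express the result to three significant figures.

From 1/θ_c = Y·k·S/(K_s + S) − k_d: Y·k·S/(K_s+S) = 0.567 × 4.20 × 23.3 / (30.0 + 23.3) = 1.041 d⁻¹.
θ_c = 1/(μ − k_d) = 1/(1.041 − 0.0857) = 1/0.9553 = 1.047 d.

θ_c ≈ 1.05 d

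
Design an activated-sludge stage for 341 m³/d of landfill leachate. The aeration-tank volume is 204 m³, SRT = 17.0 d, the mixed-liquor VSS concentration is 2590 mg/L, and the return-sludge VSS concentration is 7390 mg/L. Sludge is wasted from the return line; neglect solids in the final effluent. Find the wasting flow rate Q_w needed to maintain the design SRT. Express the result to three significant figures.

Wasting from the return line (neglecting effluent solids): Q_w = V·X / (θ_c·X_r) = 204.0 × 2590 / (17.0 × 7390) = 4.206 m³/d.

Q_w ≈ 4.21 m³/d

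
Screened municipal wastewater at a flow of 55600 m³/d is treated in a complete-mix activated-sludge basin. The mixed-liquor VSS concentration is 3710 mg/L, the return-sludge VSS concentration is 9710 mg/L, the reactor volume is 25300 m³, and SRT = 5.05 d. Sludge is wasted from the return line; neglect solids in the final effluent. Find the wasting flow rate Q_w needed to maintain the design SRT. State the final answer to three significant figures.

Q_w ≈ 1910 m³/d

Q_w = (V·X)/(θ_c X_r) = 25300 × 3710 / (5.05 × 9710) = 1914 m³/d.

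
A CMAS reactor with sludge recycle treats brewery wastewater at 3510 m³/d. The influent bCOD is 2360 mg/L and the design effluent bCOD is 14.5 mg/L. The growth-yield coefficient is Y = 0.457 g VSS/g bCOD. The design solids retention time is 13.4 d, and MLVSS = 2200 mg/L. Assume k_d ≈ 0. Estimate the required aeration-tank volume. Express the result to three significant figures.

Biomass mass balance (decay neglected): V·X = Y·Q·(S₀ − S)·θ_c, so V = 0.457 × 3510 × (2360 − 14.5) × 13.4 / 2200 = 22916 m³.

V ≈ 22900 m³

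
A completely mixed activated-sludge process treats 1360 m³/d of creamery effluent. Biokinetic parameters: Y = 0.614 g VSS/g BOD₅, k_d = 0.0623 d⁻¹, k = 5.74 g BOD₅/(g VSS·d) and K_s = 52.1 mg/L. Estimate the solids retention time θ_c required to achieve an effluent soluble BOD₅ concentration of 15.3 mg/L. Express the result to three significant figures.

θ_c ≈ 1.36 d

At the target effluent, Y k S/(K_s+S) = 0.614×5.74×15.3/67.40 = 0.8000 d⁻¹.
1/θ_c = 0.8000 − 0.0623 = 0.7377 d⁻¹, so θ_c = 1.355 d.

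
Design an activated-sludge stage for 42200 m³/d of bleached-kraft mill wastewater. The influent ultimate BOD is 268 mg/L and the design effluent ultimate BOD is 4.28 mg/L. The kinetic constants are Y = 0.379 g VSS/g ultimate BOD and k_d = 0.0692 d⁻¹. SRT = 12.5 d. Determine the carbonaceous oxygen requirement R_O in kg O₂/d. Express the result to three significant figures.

R_O ≈ 7920 kg O₂/d

Observed yield with endogenous decay: Y_obs = Y / (1 + k_d·θ_c) = 0.379 / (1 + 0.0692 × 12.5) = 0.379 / 1.865 = 0.2032 g VSS/g ultimate BOD.
Q·(S₀ − S) = 42200 × (268 − 4.28) × 10⁻³ = 11129 kg/d removed.
Net sludge production P_X = 0.2032 × 11129 = 2262 kg VSS/d.
R_O = Q·ΔS − 1.42 P_X = 11129 − 3211 = 7918 kg O₂/d.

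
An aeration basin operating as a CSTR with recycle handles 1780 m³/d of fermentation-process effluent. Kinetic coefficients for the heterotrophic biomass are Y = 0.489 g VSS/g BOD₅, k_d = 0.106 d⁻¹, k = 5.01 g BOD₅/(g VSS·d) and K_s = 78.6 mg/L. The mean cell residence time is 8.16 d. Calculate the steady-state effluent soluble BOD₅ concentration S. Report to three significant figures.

S ≈ 8.09 mg/L

From the Monod/SRT balance for a CMAS, S = K_s·(1+k_d θ_c)/[θ_c·(Y k − k_d) − 1] = 78.6 × (1 + 0.106 × 8.16) / [8.16 × (0.489 × 5.01 − 0.106) − 1] = 146.6 / 18.13 = 8.087 mg/L.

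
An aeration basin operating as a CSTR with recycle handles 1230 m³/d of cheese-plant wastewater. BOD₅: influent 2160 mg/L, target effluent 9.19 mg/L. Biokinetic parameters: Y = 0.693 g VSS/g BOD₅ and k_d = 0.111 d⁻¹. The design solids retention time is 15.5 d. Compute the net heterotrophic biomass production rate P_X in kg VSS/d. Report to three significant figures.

The observed yield is Y_obs = Y/(1 + k_d·θ_c) = 0.693 / (1 + 0.111 × 15.5) = 0.693 / 2.720 = 0.2547 g VSS per g BOD₅ removed.
Substrate removed = Q·(S₀ − S) = 1230 m³/d × (2160 − 9.19) g/m³ = 2.65×10^6 g/d = 2645 kg/d.
Biomass produced: P_X = Y_obs·Q·ΔS = 0.2547 × 2645 ≈ 673.9 kg VSS/d.

P_X ≈ 674 kg VSS/d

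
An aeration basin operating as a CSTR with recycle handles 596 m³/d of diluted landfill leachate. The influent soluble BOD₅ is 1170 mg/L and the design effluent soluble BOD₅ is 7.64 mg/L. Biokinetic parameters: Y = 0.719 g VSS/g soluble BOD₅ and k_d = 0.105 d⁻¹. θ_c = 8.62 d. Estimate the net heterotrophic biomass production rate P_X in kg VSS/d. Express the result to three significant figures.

The observed yield is Y_obs = Y/(1 + k_d·θ_c) = 0.719 / (1 + 0.105 × 8.62) = 0.719 / 1.905 = 0.3774 g VSS per g soluble BOD₅ removed.
Mass of soluble BOD₅ removed per day: Q(S₀ − S) = 596 × 1162 g/m³ = 692.8 kg/d.
So the net sludge growth is P_X = 0.3774 × 692.8 = 261.5 kg VSS/d.

P_X ≈ 261 kg VSS/d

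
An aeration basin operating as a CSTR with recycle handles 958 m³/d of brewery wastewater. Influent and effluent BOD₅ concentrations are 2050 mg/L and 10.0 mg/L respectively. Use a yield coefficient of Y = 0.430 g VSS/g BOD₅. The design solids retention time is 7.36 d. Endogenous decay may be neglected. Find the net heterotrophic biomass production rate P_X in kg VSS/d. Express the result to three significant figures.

No decay correction is needed, so Y_obs = Y = 0.430.
Substrate removed = Q·(S₀ − S) = 958 m³/d × (2050 − 10.0) g/m³ = 1.95×10^6 g/d = 1954 kg/d.
Net biomass production P_X = Y_obs × Q·(S₀ − S) = 0.4300 × 1954 = 840.4 kg VSS/d.

P_X ≈ 840 kg VSS/d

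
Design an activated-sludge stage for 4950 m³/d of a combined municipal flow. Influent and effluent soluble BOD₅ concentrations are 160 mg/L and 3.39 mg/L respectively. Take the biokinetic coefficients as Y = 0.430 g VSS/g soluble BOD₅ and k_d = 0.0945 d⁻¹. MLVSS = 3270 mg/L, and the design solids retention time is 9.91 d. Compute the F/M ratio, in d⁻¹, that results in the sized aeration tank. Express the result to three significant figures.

F/M ≈ 0.464 d⁻¹

From the SRT design equation V = Y Q (S₀−S) θ_c / [X (1 + k_d θ_c)] = 0.430 × 4950 × (160 − 3.39) × 9.91 / [3270 × (1 + 0.0945 × 9.91)] = 3.3×10^6 / 6332 = 521.7 m³.
F/M = Q·S₀ / (V·X) = 4950 × 160 / (521.7 × 3270) = 0.4643 g soluble BOD₅·(g VSS·d)⁻¹.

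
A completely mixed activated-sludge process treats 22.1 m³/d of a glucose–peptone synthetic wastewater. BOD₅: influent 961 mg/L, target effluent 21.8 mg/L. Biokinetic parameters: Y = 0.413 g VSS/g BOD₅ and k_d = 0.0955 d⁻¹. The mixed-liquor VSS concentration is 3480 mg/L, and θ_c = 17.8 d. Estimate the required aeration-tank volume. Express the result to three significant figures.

V ≈ 16.2 m³

Steady-state biomass mass balance: V·X·(1 + k_d·θ_c) = Y·Q·(S₀ − S)·θ_c, so V = 0.413 × 22.1 × (961 − 21.8) × 17.8 / [3480 × (1 + 0.0955 × 17.8)] = 1.53×10^5 / 9396 = 16.24 m³.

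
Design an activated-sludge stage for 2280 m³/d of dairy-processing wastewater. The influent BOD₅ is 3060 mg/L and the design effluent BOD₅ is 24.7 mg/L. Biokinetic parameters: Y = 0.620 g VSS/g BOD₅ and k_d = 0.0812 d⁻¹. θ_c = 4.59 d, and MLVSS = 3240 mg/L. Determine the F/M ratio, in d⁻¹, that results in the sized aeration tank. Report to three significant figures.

Rearranging the biomass balance for a CMAS with decay, V = Y·Q·ΔS·θ_c / [X·(1+k_d θ_c)] = 0.620 × 2280 × (3060 − 24.7) × 4.59 / [3240 × (1 + 0.0812 × 4.59)] = 1.97×10^7 / 4448 = 4428 m³.
F/M = Q·S₀ / (V·X) = 2280 × 3060 / (4428 × 3240) = 0.4863 g BOD₅·(g VSS·d)⁻¹.

F/M ≈ 0.486 d⁻¹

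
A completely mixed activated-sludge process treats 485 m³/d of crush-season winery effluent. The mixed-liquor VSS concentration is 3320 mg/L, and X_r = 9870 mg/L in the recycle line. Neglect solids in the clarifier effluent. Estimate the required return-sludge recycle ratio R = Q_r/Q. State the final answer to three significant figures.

R ≈ 0.507

Solids balance on the clarifier gives (1+R)X = R·X_r, so R = X/(X_r − X) = 3320 / (9870 − 3320) = 0.5069.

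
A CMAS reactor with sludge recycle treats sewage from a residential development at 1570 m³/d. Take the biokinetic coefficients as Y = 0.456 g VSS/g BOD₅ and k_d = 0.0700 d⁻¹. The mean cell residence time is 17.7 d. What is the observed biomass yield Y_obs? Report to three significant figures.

Y_obs = Y / (1 + k_d θ_c) = 0.456 / (1 + 0.0700 × 17.7) = 0.456 / 2.239 = 0.2037.

Y_obs ≈ 0.204 g VSS/g BOD₅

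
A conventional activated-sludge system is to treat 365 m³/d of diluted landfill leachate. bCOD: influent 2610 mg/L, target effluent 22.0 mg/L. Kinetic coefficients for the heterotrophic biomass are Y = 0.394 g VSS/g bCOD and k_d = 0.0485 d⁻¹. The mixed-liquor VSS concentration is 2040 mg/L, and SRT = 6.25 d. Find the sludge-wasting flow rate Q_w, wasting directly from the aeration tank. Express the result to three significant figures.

Q_w ≈ 140 m³/d

Steady-state biomass mass balance: V·X·(1 + k_d·θ_c) = Y·Q·(S₀ − S)·θ_c, so V = 0.394 × 365 × (2610 − 22.0) × 6.25 / [2040 × (1 + 0.0485 × 6.25)] = 2.33×10^6 / 2658 = 875.0 m³.
With mixed-liquor wasting, θ_c = V/Q_w, so Q_w = V/θ_c = 875.0/6.25 = 140.0 m³/d.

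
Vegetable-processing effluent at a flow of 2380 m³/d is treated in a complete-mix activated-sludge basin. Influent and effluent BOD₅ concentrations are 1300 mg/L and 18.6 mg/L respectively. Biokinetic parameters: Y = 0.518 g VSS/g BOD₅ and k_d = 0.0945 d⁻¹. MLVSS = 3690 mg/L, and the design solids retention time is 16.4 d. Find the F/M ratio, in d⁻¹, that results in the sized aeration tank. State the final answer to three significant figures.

Steady-state biomass mass balance: V·X·(1 + k_d·θ_c) = Y·Q·(S₀ − S)·θ_c, so V = 0.518 × 2380 × (1300 − 18.6) × 16.4 / [3690 × (1 + 0.0945 × 16.4)] = 2.59×10^7 / 9409 = 2754 m³.
F/M = applied load / biomass = Q·S₀/(V·X) = 2380 × 1300 / (2754 × 3690) = 0.3045 d⁻¹.

F/M ≈ 0.305 d⁻¹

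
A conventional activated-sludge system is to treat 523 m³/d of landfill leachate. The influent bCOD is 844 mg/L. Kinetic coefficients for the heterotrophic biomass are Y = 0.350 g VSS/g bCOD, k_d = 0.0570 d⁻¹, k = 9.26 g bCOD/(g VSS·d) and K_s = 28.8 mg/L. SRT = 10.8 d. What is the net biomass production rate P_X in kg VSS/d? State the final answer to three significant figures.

Effluent substrate depends only on kinetics and SRT: S = K_s(1 + k_d θ_c) / [θ_c(Yk − k_d) − 1] = 28.8 × (1 + 0.0570 × 10.8) / [10.8 × (0.350 × 9.26 − 0.0570) − 1] = 46.53 / 33.39 = 1.394 mg/L.
Observed yield with endogenous decay: Y_obs = Y / (1 + k_d·θ_c) = 0.350 / (1 + 0.0570 × 10.8) = 0.350 / 1.616 = 0.2166 g VSS/g bCOD.
ΔS = 844 − 1.39 = 842.6 mg/L, so the substrate removal rate is 523 × 842.6/1000 = 440.7 kg bCOD/d.
So the net sludge growth is P_X = 0.2166 × 440.7 = 95.47 kg VSS/d.

P_X ≈ 95.5 kg VSS/d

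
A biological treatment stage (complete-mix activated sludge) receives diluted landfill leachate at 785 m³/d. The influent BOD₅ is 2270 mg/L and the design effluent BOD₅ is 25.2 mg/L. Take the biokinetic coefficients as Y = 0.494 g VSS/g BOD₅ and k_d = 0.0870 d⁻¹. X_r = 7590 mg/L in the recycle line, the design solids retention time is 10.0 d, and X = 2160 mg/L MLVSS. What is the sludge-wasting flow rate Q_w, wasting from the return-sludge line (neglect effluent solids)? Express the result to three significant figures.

Q_w ≈ 61.3 m³/d

From the SRT design equation V = Y Q (S₀−S) θ_c / [X (1 + k_d θ_c)] = 0.494 × 785 × (2270 − 25.2) × 10.0 / [2160 × (1 + 0.0870 × 10.0)] = 8.71×10^6 / 4039 = 2155 m³.
θ_c = V·X/(Q_w·X_r) when wasting from the recycle, so Q_w = V·X/(θ_c·X_r) = 2155 × 2160 / (10.0 × 7590) = 61.33 m³/d.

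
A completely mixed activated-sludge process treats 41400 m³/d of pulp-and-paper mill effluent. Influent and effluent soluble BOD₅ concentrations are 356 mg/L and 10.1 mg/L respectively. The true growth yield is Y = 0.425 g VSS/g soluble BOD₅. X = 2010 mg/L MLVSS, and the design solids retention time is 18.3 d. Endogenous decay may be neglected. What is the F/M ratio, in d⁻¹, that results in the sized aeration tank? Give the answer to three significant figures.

With k_d = 0 the design equation reduces to V = Y Q (S₀−S) θ_c / X = 0.425 × 41400 × (356 − 10.1) × 18.3 / 2010 = 55411 m³.
Food-to-microorganism ratio F/M = Q S₀ / (V X) = 41400 × 356 / (55411 × 2010) = 0.1323 d⁻¹.

F/M ≈ 0.132 d⁻¹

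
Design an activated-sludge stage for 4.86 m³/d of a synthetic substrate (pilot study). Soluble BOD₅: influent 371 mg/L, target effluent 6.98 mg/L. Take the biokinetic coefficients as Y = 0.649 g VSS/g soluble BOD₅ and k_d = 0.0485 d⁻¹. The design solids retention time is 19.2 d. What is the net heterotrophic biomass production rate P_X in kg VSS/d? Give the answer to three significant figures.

P_X ≈ 0.595 kg VSS/d

Y_obs = Y / (1 + k_d θ_c) = 0.649 / (1 + 0.0485 × 19.2) = 0.649 / 1.931 = 0.3361.
Substrate removed = Q·(S₀ − S) = 4.86 m³/d × (371 − 6.98) g/m³ = 1.77×10^3 g/d = 1.769 kg/d.
So the net sludge growth is P_X = 0.3361 × 1.769 = 0.5945 kg VSS/d.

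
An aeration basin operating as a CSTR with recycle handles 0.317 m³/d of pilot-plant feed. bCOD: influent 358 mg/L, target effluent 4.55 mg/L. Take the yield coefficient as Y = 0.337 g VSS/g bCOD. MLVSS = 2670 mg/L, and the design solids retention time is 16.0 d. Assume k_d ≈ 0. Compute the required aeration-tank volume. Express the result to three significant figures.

V ≈ 0.226 m³

Biomass mass balance (decay neglected): V·X = Y·Q·(S₀ − S)·θ_c, so V = 0.337 × 0.317 × (358 − 4.55) × 16.0 / 2670 = 0.2263 m³.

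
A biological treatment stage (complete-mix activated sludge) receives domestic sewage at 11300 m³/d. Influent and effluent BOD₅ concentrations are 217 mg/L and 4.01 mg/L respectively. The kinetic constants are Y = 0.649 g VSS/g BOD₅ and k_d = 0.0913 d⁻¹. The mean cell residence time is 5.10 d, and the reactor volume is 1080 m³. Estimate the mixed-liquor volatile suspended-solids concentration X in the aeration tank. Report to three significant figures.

X ≈ 5030 mg/L

Solving the biomass balance for X: X = Y Q (S₀−S) θ_c / [V (1+k_d θ_c)] = 0.649 × 11300 × (217 − 4.01) × 5.10 / [1080 × (1 + 0.0913 × 5.10)] = 5033 mg/L.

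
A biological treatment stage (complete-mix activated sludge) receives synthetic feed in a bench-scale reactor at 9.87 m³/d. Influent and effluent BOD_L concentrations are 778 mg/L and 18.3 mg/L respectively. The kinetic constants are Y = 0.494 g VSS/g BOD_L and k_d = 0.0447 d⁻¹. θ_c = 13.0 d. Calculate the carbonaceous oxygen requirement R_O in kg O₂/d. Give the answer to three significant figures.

Y_obs = Y / (1 + k_d θ_c) = 0.494 / (1 + 0.0447 × 13.0) = 0.494 / 1.581 = 0.3124.
ΔS = 778 − 18.3 = 759.7 mg/L, so the substrate removal rate is 9.87 × 759.7/1000 = 7.498 kg BOD_L/d.
Biomass synthesised: P_X = Y_obs × 7.498 = 2.343 kg VSS/d.
R_O = Q·(S₀ − S) − 1.42·P_X = 7.498 − 1.42 × 2.343 = 4.172 kg O₂/d.

R_O ≈ 4.17 kg O₂/d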